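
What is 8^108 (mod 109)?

8^1 ≡ 8 (mod 109)
8^2 ≡ 8^2 = 64 ≡ 64 (mod 109)
8^4 ≡ 64^2 = 4096 ≡ 63 (mod 109)
8^8 ≡ 63^2 = 3969 ≡ 45 (mod 109)
8^16 ≡ 45^2 = 2025 ≡ 63 (mod 109)
8^32 ≡ 63^2 = 3969 ≡ 45 (mod 109)
8^64 ≡ 45^2 = 2025 ≡ 63 (mod 109)
108 = 64 + 32 + 8 + 4 in binary powers of 2.
So 8^108 ≡ 63 · 45 · 45 · 63 ≡ 1 (mod 109).
Since the result is 1, base 8 gives no evidence that 109 is composite.

1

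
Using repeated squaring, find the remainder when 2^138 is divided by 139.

2^1 ≡ 2 (mod 139)
2^2 ≡ 2^2 = 4 ≡ 4 (mod 139)
2^4 ≡ 4^2 = 16 ≡ 16 (mod 139)
2^8 ≡ 16^2 = 256 ≡ 117 (mod 139)
2^16 ≡ 117^2 = 13689 ≡ 67 (mod 139)
2^32 ≡ 67^2 = 4489 ≡ 41 (mod 139)
2^64 ≡ 41^2 = 1681 ≡ 13 (mod 139)
2^128 ≡ 13^2 = 169 ≡ 30 (mod 139)
138 = 128 + 8 + 2 in binary powers of 2.
So 2^138 ≡ 30 · 117 · 4 ≡ 1 (mod 139).
Since the result is 1, base 2 gives no evidence that 139 is composite.

1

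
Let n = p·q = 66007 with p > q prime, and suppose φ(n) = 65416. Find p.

φ(n) = (p−1)(q−1) = n − (p+q) + 1, so p + q = 66007 − 65416 + 1 = 592.
p and q are the roots of t² − 592t + 66007 = 0.
Discriminant: 592² − 4·66007 = 350464 − 264028 = 86436; √86436 = 294.
q = (592 − 294)/2 = 149, p = (592 + 294)/2 = 443.
Check: 149 · 443 = 66007.

443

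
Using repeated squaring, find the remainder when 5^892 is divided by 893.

5^1 ≡ 5 (mod 893)
5^2 ≡ 5^2 = 25 ≡ 25 (mod 893)
5^4 ≡ 25^2 = 625 ≡ 625 (mod 893)
5^8 ≡ 625^2 = 390625 ≡ 384 (mod 893)
5^16 ≡ 384^2 = 147456 ≡ 111 (mod 893)
5^32 ≡ 111^2 = 12321 ≡ 712 (mod 893)
5^64 ≡ 712^2 = 506944 ≡ 613 (mod 893)
5^128 ≡ 613^2 = 375769 ≡ 709 (mod 893)
5^256 ≡ 709^2 = 502681 ≡ 815 (mod 893)
5^512 ≡ 815^2 = 664225 ≡ 726 (mod 893)
892 = 512 + 256 + 64 + 32 + 16 + 8 + 4 in binary powers of 2.
So 5^892 ≡ 726 · 815 · 613 · 712 · 111 · 384 · 625 ≡ 613 (mod 893).
Since 613 ≠ 1, base 5 is a Fermat witness: 893 is composite.

613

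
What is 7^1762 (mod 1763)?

1197

7^1 ≡ 7 (mod 1763)
7^2 ≡ 7^2 = 49 ≡ 49 (mod 1763)
7^4 ≡ 49^2 = 2401 ≡ 638 (mod 1763)
7^8 ≡ 638^2 = 407044 ≡ 1554 (mod 1763)
7^16 ≡ 1554^2 = 2414916 ≡ 1369 (mod 1763)
7^32 ≡ 1369^2 = 1874161 ≡ 92 (mod 1763)
7^64 ≡ 92^2 = 8464 ≡ 1412 (mod 1763)
7^128 ≡ 1412^2 = 1993744 ≡ 1554 (mod 1763)
7^256 ≡ 1554^2 = 2414916 ≡ 1369 (mod 1763)
7^512 ≡ 1369^2 = 1874161 ≡ 92 (mod 1763)
7^1024 ≡ 92^2 = 8464 ≡ 1412 (mod 1763)
1762 = 1024 + 512 + 128 + 64 + 32 + 2 in binary powers of 2.
So 7^1762 ≡ 1412 · 92 · 1554 · 1412 · 92 · 49 ≡ 1197 (mod 1763).
Since 1197 ≠ 1, base 7 is a Fermat witness: 1763 is composite.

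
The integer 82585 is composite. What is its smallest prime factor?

82585 is odd.
Digit sum 28, not divisible by 3.
Ends in 5: divisible by 5.

5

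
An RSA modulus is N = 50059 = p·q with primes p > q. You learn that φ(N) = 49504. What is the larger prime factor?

443

φ(n) = (p−1)(q−1) = n − (p+q) + 1, so p + q = 50059 − 49504 + 1 = 556.
p and q are the roots of t² − 556t + 50059 = 0.
Discriminant: 556² − 4·50059 = 309136 − 200236 = 108900; √108900 = 330.
q = (556 − 330)/2 = 113, p = (556 + 330)/2 = 443.
Check: 113 · 443 = 50059.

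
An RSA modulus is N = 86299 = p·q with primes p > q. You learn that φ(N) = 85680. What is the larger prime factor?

φ(n) = (p−1)(q−1) = n − (p+q) + 1, so p + q = 86299 − 85680 + 1 = 620.
p and q are the roots of t² − 620t + 86299 = 0.
Discriminant: 620² − 4·86299 = 384400 − 345196 = 39204; √39204 = 198.
q = (620 − 198)/2 = 211, p = (620 + 198)/2 = 409.
Check: 211 · 409 = 86299.

409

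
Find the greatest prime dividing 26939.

79

26939 = 11 · 2449
2449 = 31 · 79
79 is prime.
So 26939 = 11 · 31 · 79; the largest prime factor is 79.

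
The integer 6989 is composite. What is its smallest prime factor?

29

6989 is odd.
Digit sum 32, not divisible by 3.
Ends in 9: not divisible by 5.
7: 6989 = 7·998 + 3
11: 6989 = 11·635 + 4
13: 6989 = 13·537 + 8
17: 6989 = 17·411 + 2
19: 6989 = 19·367 + 16
23: 6989 = 23·303 + 20
29: 6989 = 29·241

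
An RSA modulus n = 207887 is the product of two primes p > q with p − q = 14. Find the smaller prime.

Since p = q + 14, we have 207887 = q(q + 14), so q² + 14q − 207887 = 0.
Discriminant: 14² + 4·207887 = 196 + 831548 = 831744; √831744 = 912.
q = (−14 + 912)/2 = 449, and p = q + 14 = 463.
Check: 449 · 463 = 207887.

449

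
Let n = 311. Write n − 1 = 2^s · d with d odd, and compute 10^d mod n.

1

311 − 1 = 310 = 2^1 · 155, so d = 155.
10^1 ≡ 10 (mod 311)
10^2 ≡ 10^2 = 100 ≡ 100 (mod 311)
10^4 ≡ 100^2 = 10000 ≡ 48 (mod 311)
10^8 ≡ 48^2 = 2304 ≡ 127 (mod 311)
10^16 ≡ 127^2 = 16129 ≡ 268 (mod 311)
10^32 ≡ 268^2 = 71824 ≡ 294 (mod 311)
10^64 ≡ 294^2 = 86436 ≡ 289 (mod 311)
10^128 ≡ 289^2 = 83521 ≡ 173 (mod 311)
155 = 128 + 16 + 8 + 2 + 1 in binary powers of 2.
So 10^155 ≡ 173 · 268 · 127 · 100 · 10 ≡ 1 (mod 311).
Since 10^d ≡ 1 (mod 311), base 10 does not prove 311 composite.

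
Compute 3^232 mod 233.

1

3^1 ≡ 3 (mod 233)
3^2 ≡ 3^2 = 9 ≡ 9 (mod 233)
3^4 ≡ 9^2 = 81 ≡ 81 (mod 233)
3^8 ≡ 81^2 = 6561 ≡ 37 (mod 233)
3^16 ≡ 37^2 = 1369 ≡ 204 (mod 233)
3^32 ≡ 204^2 = 41616 ≡ 142 (mod 233)
3^64 ≡ 142^2 = 20164 ≡ 126 (mod 233)
3^128 ≡ 126^2 = 15876 ≡ 32 (mod 233)
232 = 128 + 64 + 32 + 8 in binary powers of 2.
So 3^232 ≡ 32 · 126 · 142 · 37 ≡ 1 (mod 233).
Since the result is 1, base 3 gives no evidence that 233 is composite.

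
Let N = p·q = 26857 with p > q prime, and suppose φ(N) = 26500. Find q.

107

φ(n) = (p−1)(q−1) = n − (p+q) + 1, so p + q = 26857 − 26500 + 1 = 358.
p and q are the roots of t² − 358t + 26857 = 0.
Discriminant: 358² − 4·26857 = 128164 − 107428 = 20736; √20736 = 144.
q = (358 − 144)/2 = 107, p = (358 + 144)/2 = 251.
Check: 107 · 251 = 26857.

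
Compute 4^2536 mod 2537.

317

4^1 ≡ 4 (mod 2537)
4^2 ≡ 4^2 = 16 ≡ 16 (mod 2537)
4^4 ≡ 16^2 = 256 ≡ 256 (mod 2537)
4^8 ≡ 256^2 = 65536 ≡ 2111 (mod 2537)
4^16 ≡ 2111^2 = 4456321 ≡ 1349 (mod 2537)
4^32 ≡ 1349^2 = 1819801 ≡ 772 (mod 2537)
4^64 ≡ 772^2 = 595984 ≡ 2326 (mod 2537)
4^128 ≡ 2326^2 = 5410276 ≡ 1392 (mod 2537)
4^256 ≡ 1392^2 = 1937664 ≡ 1933 (mod 2537)
4^512 ≡ 1933^2 = 3736489 ≡ 2025 (mod 2537)
4^1024 ≡ 2025^2 = 4100625 ≡ 833 (mod 2537)
4^2048 ≡ 833^2 = 693889 ≡ 1288 (mod 2537)
2536 = 2048 + 256 + 128 + 64 + 32 + 8 in binary powers of 2.
So 4^2536 ≡ 1288 · 1933 · 1392 · 2326 · 772 · 2111 ≡ 317 (mod 2537).
Since 317 ≠ 1, base 4 is a Fermat witness: 2537 is composite.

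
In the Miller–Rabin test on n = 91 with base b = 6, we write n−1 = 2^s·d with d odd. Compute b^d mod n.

91 − 1 = 90 = 2^1 · 45, so d = 45.
6^1 ≡ 6 (mod 91)
6^2 ≡ 6^2 = 36 ≡ 36 (mod 91)
6^4 ≡ 36^2 = 1296 ≡ 22 (mod 91)
6^8 ≡ 22^2 = 484 ≡ 29 (mod 91)
6^16 ≡ 29^2 = 841 ≡ 22 (mod 91)
6^32 ≡ 22^2 = 484 ≡ 29 (mod 91)
45 = 32 + 8 + 4 + 1 in binary powers of 2.
So 6^45 ≡ 29 · 29 · 22 · 6 ≡ 83 (mod 91).
Squaring chain: 83; never reaches −1, so base 6 is a Miller–Rabin witness that 91 is composite.

83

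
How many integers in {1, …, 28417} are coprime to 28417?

Factor: 28417 = 157 · 181.
φ(28417) = (157−1) · (181−1) = 156 · 180 = 28080.

28080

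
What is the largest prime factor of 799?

799 = 17 · 47
47 is prime.
So 799 = 17 · 47; the largest prime factor is 47.

47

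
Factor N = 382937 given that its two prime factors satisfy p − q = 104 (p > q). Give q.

Since p = q + 104, we have 382937 = q(q + 104), so q² + 104q − 382937 = 0.
Discriminant: 104² + 4·382937 = 10816 + 1531748 = 1542564; √1542564 = 1242.
q = (−104 + 1242)/2 = 569, and p = q + 104 = 673.
Check: 569 · 673 = 382937.

569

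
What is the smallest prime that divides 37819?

59

37819 is odd.
Digit sum 28, not divisible by 3.
Ends in 9: not divisible by 5.
7: 37819 = 7·5402 + 5
11: 37819 = 11·3438 + 1
13: 37819 = 13·2909 + 2
17: 37819 = 17·2224 + 11
19: 37819 = 19·1990 + 9
23: 37819 = 23·1644 + 7
29: 37819 = 29·1304 + 3
31: 37819 = 31·1219 + 30
37: 37819 = 37·1022 + 5
41: 37819 = 41·922 + 17
43: 37819 = 43·879 + 22
47: 37819 = 47·804 + 31
53: 37819 = 53·713 + 30
59: 37819 = 59·641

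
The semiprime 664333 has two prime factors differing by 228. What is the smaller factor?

709

Since p = q + 228, we have 664333 = q(q + 228), so q² + 228q − 664333 = 0.
Discriminant: 228² + 4·664333 = 51984 + 2657332 = 2709316; √2709316 = 1646.
q = (−228 + 1646)/2 = 709, and p = q + 228 = 937.
Check: 709 · 937 = 664333.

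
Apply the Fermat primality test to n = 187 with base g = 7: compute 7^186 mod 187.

7^1 ≡ 7 (mod 187)
7^2 ≡ 7^2 = 49 ≡ 49 (mod 187)
7^4 ≡ 49^2 = 2401 ≡ 157 (mod 187)
7^8 ≡ 157^2 = 24649 ≡ 152 (mod 187)
7^16 ≡ 152^2 = 23104 ≡ 103 (mod 187)
7^32 ≡ 103^2 = 10609 ≡ 137 (mod 187)
7^64 ≡ 137^2 = 18769 ≡ 69 (mod 187)
7^128 ≡ 69^2 = 4761 ≡ 86 (mod 187)
186 = 128 + 32 + 16 + 8 + 2 in binary powers of 2.
So 7^186 ≡ 86 · 137 · 103 · 152 · 49 ≡ 70 (mod 187).
Since 70 ≠ 1, base 7 is a Fermat witness: 187 is composite.

70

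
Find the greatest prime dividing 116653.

71

116653 = 31 · 3763
3763 = 53 · 71
71 is prime.
So 116653 = 31 · 53 · 71; the largest prime factor is 71.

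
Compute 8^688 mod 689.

8^1 ≡ 8 (mod 689)
8^2 ≡ 8^2 = 64 ≡ 64 (mod 689)
8^4 ≡ 64^2 = 4096 ≡ 651 (mod 689)
8^8 ≡ 651^2 = 423801 ≡ 66 (mod 689)
8^16 ≡ 66^2 = 4356 ≡ 222 (mod 689)
8^32 ≡ 222^2 = 49284 ≡ 365 (mod 689)
8^64 ≡ 365^2 = 133225 ≡ 248 (mod 689)
8^128 ≡ 248^2 = 61504 ≡ 183 (mod 689)
8^256 ≡ 183^2 = 33489 ≡ 417 (mod 689)
8^512 ≡ 417^2 = 173889 ≡ 261 (mod 689)
688 = 512 + 128 + 32 + 16 in binary powers of 2.
So 8^688 ≡ 261 · 183 · 365 · 222 ≡ 248 (mod 689).
Since 248 ≠ 1, base 8 is a Fermat witness: 689 is composite.

248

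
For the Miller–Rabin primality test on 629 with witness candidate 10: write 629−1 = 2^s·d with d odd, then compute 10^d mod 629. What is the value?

232

629 − 1 = 628 = 2^2 · 157, so d = 157.
10^1 ≡ 10 (mod 629)
10^2 ≡ 10^2 = 100 ≡ 100 (mod 629)
10^4 ≡ 100^2 = 10000 ≡ 565 (mod 629)
10^8 ≡ 565^2 = 319225 ≡ 322 (mod 629)
10^16 ≡ 322^2 = 103684 ≡ 528 (mod 629)
10^32 ≡ 528^2 = 278784 ≡ 137 (mod 629)
10^64 ≡ 137^2 = 18769 ≡ 528 (mod 629)
10^128 ≡ 528^2 = 278784 ≡ 137 (mod 629)
157 = 128 + 16 + 8 + 4 + 1 in binary powers of 2.
So 10^157 ≡ 137 · 528 · 322 · 565 · 10 ≡ 232 (mod 629).
Squaring chain: 232 → 359; never reaches −1, so base 10 is a Miller–Rabin witness that 629 is composite.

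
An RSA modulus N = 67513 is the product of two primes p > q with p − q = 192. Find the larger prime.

Since p = q + 192, we have 67513 = q(q + 192), so q² + 192q − 67513 = 0.
Discriminant: 192² + 4·67513 = 36864 + 270052 = 306916; √306916 = 554.
q = (−192 + 554)/2 = 181, and p = q + 192 = 373.
Check: 181 · 373 = 67513.

373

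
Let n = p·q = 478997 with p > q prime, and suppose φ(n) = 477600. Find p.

φ(n) = (p−1)(q−1) = n − (p+q) + 1, so p + q = 478997 − 477600 + 1 = 1398.
p and q are the roots of t² − 1398t + 478997 = 0.
Discriminant: 1398² − 4·478997 = 1954404 − 1915988 = 38416; √38416 = 196.
q = (1398 − 196)/2 = 601, p = (1398 + 196)/2 = 797.
Check: 601 · 797 = 478997.

797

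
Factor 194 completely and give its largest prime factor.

97

194 = 2 · 97
97 is prime.
So 194 = 2 · 97; the largest prime factor is 97.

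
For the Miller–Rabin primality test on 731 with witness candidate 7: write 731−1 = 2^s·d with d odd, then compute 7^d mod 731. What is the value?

295

731 − 1 = 730 = 2^1 · 365, so d = 365.
7^1 ≡ 7 (mod 731)
7^2 ≡ 7^2 = 49 ≡ 49 (mod 731)
7^4 ≡ 49^2 = 2401 ≡ 208 (mod 731)
7^8 ≡ 208^2 = 43264 ≡ 135 (mod 731)
7^16 ≡ 135^2 = 18225 ≡ 681 (mod 731)
7^32 ≡ 681^2 = 463761 ≡ 307 (mod 731)
7^64 ≡ 307^2 = 94249 ≡ 681 (mod 731)
7^128 ≡ 681^2 = 463761 ≡ 307 (mod 731)
7^256 ≡ 307^2 = 94249 ≡ 681 (mod 731)
365 = 256 + 64 + 32 + 8 + 4 + 1 in binary powers of 2.
So 7^365 ≡ 681 · 681 · 307 · 135 · 208 · 7 ≡ 295 (mod 731).
Squaring chain: 295; never reaches −1, so base 7 is a Miller–Rabin witness that 731 is composite.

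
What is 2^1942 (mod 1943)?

1430

2^1 ≡ 2 (mod 1943)
2^2 ≡ 2^2 = 4 ≡ 4 (mod 1943)
2^4 ≡ 4^2 = 16 ≡ 16 (mod 1943)
2^8 ≡ 16^2 = 256 ≡ 256 (mod 1943)
2^16 ≡ 256^2 = 65536 ≡ 1417 (mod 1943)
2^32 ≡ 1417^2 = 2007889 ≡ 770 (mod 1943)
2^64 ≡ 770^2 = 592900 ≡ 285 (mod 1943)
2^128 ≡ 285^2 = 81225 ≡ 1562 (mod 1943)
2^256 ≡ 1562^2 = 2439844 ≡ 1379 (mod 1943)
2^512 ≡ 1379^2 = 1901641 ≡ 1387 (mod 1943)
2^1024 ≡ 1387^2 = 1923769 ≡ 199 (mod 1943)
1942 = 1024 + 512 + 256 + 128 + 16 + 4 + 2 in binary powers of 2.
So 2^1942 ≡ 199 · 1387 · 1379 · 1562 · 1417 · 16 · 4 ≡ 1430 (mod 1943).
Since 1430 ≠ 1, base 2 is a Fermat witness: 1943 is composite.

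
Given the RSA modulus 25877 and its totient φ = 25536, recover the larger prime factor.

229

φ(n) = (p−1)(q−1) = n − (p+q) + 1, so p + q = 25877 − 25536 + 1 = 342.
p and q are the roots of t² − 342t + 25877 = 0.
Discriminant: 342² − 4·25877 = 116964 − 103508 = 13456; √13456 = 116.
q = (342 − 116)/2 = 113, p = (342 + 116)/2 = 229.
Check: 113 · 229 = 25877.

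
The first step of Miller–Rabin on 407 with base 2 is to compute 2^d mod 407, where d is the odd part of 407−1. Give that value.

338

407 − 1 = 406 = 2^1 · 203, so d = 203.
2^1 ≡ 2 (mod 407)
2^2 ≡ 2^2 = 4 ≡ 4 (mod 407)
2^4 ≡ 4^2 = 16 ≡ 16 (mod 407)
2^8 ≡ 16^2 = 256 ≡ 256 (mod 407)
2^16 ≡ 256^2 = 65536 ≡ 9 (mod 407)
2^32 ≡ 9^2 = 81 ≡ 81 (mod 407)
2^64 ≡ 81^2 = 6561 ≡ 49 (mod 407)
2^128 ≡ 49^2 = 2401 ≡ 366 (mod 407)
203 = 128 + 64 + 8 + 2 + 1 in binary powers of 2.
So 2^203 ≡ 366 · 49 · 256 · 4 · 2 ≡ 338 (mod 407).
Squaring chain: 338; never reaches −1, so base 2 is a Miller–Rabin witness that 407 is composite.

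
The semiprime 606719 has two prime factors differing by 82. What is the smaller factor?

Since p = q + 82, we have 606719 = q(q + 82), so q² + 82q − 606719 = 0.
Discriminant: 82² + 4·606719 = 6724 + 2426876 = 2433600; √2433600 = 1560.
q = (−82 + 1560)/2 = 739, and p = q + 82 = 821.
Check: 739 · 821 = 606719.

739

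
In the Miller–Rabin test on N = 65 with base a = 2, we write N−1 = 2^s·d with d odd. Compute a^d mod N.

65 − 1 = 64 = 2^6 · 1, so d = 1.
2^1 ≡ 2 (mod 65)
1 = 1 in binary powers of 2.
So 2^1 ≡ 2 ≡ 2 (mod 65).
Squaring chain: 2 → 4 → 16 → 61 → 16 → 61; never reaches −1, so base 2 is a Miller–Rabin witness that 65 is composite.

2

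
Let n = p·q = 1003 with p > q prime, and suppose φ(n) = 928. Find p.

φ(n) = (p−1)(q−1) = n − (p+q) + 1, so p + q = 1003 − 928 + 1 = 76.
p and q are the roots of t² − 76t + 1003 = 0.
Discriminant: 76² − 4·1003 = 5776 − 4012 = 1764; √1764 = 42.
q = (76 − 42)/2 = 17, p = (76 + 42)/2 = 59.
Check: 17 · 59 = 1003.

59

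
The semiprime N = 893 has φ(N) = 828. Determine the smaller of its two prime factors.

φ(n) = (p−1)(q−1) = n − (p+q) + 1, so p + q = 893 − 828 + 1 = 66.
p and q are the roots of t² − 66t + 893 = 0.
Discriminant: 66² − 4·893 = 4356 − 3572 = 784; √784 = 28.
q = (66 − 28)/2 = 19, p = (66 + 28)/2 = 47.
Check: 19 · 47 = 893.

19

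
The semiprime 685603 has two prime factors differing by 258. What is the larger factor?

967

Since p = q + 258, we have 685603 = q(q + 258), so q² + 258q − 685603 = 0.
Discriminant: 258² + 4·685603 = 66564 + 2742412 = 2808976; √2808976 = 1676.
q = (−258 + 1676)/2 = 709, and p = q + 258 = 967.
Check: 709 · 967 = 685603.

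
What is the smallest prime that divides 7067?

7067 is odd.
Digit sum 20, not divisible by 3.
Ends in 7: not divisible by 5.
7: 7067 = 7·1009 + 4
11: 7067 = 11·642 + 5
13: 7067 = 13·543 + 8
17: 7067 = 17·415 + 12
19: 7067 = 19·371 + 18
23: 7067 = 23·307 + 6
29: 7067 = 29·243 + 20
31: 7067 = 31·227 + 30
37: 7067 = 37·191

37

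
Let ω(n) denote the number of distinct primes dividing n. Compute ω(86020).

5

86020 = 2^2 · 21505
21505 = 5 · 4301
4301 = 11 · 391
391 = 17 · 23
86020 = 2^2 · 5 · 11 · 17 · 23, which has 5 distinct prime factors.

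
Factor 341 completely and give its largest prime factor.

341 = 11 · 31
31 is prime.
So 341 = 11 · 31; the largest prime factor is 31.

31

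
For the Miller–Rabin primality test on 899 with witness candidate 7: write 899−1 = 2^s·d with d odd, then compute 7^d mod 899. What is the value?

899 − 1 = 898 = 2^1 · 449, so d = 449.
7^1 ≡ 7 (mod 899)
7^2 ≡ 7^2 = 49 ≡ 49 (mod 899)
7^4 ≡ 49^2 = 2401 ≡ 603 (mod 899)
7^8 ≡ 603^2 = 363609 ≡ 413 (mod 899)
7^16 ≡ 413^2 = 170569 ≡ 658 (mod 899)
7^32 ≡ 658^2 = 432964 ≡ 545 (mod 899)
7^64 ≡ 545^2 = 297025 ≡ 355 (mod 899)
7^128 ≡ 355^2 = 126025 ≡ 165 (mod 899)
7^256 ≡ 165^2 = 27225 ≡ 255 (mod 899)
449 = 256 + 128 + 64 + 1 in binary powers of 2.
So 7^449 ≡ 255 · 165 · 355 · 7 ≡ 877 (mod 899).
Squaring chain: 877; never reaches −1, so base 7 is a Miller–Rabin witness that 899 is composite.

877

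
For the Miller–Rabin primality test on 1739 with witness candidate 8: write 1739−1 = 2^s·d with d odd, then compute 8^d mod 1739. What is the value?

726

1739 − 1 = 1738 = 2^1 · 869, so d = 869.
8^1 ≡ 8 (mod 1739)
8^2 ≡ 8^2 = 64 ≡ 64 (mod 1739)
8^4 ≡ 64^2 = 4096 ≡ 618 (mod 1739)
8^8 ≡ 618^2 = 381924 ≡ 1083 (mod 1739)
8^16 ≡ 1083^2 = 1172889 ≡ 803 (mod 1739)
8^32 ≡ 803^2 = 644809 ≡ 1379 (mod 1739)
8^64 ≡ 1379^2 = 1901641 ≡ 914 (mod 1739)
8^128 ≡ 914^2 = 835396 ≡ 676 (mod 1739)
8^256 ≡ 676^2 = 456976 ≡ 1358 (mod 1739)
8^512 ≡ 1358^2 = 1844164 ≡ 824 (mod 1739)
869 = 512 + 256 + 64 + 32 + 4 + 1 in binary powers of 2.
So 8^869 ≡ 824 · 1358 · 914 · 1379 · 618 · 8 ≡ 726 (mod 1739).
Squaring chain: 726; never reaches −1, so base 8 is a Miller–Rabin witness that 1739 is composite.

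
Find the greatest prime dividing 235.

47

235 = 5 · 47
47 is prime.
So 235 = 5 · 47; the largest prime factor is 47.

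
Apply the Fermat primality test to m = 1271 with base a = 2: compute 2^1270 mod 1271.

1024

2^1 ≡ 2 (mod 1271)
2^2 ≡ 2^2 = 4 ≡ 4 (mod 1271)
2^4 ≡ 4^2 = 16 ≡ 16 (mod 1271)
2^8 ≡ 16^2 = 256 ≡ 256 (mod 1271)
2^16 ≡ 256^2 = 65536 ≡ 715 (mod 1271)
2^32 ≡ 715^2 = 511225 ≡ 283 (mod 1271)
2^64 ≡ 283^2 = 80089 ≡ 16 (mod 1271)
2^128 ≡ 16^2 = 256 ≡ 256 (mod 1271)
2^256 ≡ 256^2 = 65536 ≡ 715 (mod 1271)
2^512 ≡ 715^2 = 511225 ≡ 283 (mod 1271)
2^1024 ≡ 283^2 = 80089 ≡ 16 (mod 1271)
1270 = 1024 + 128 + 64 + 32 + 16 + 4 + 2 in binary powers of 2.
So 2^1270 ≡ 16 · 256 · 16 · 283 · 715 · 16 · 4 ≡ 1024 (mod 1271).
Since 1024 ≠ 1, base 2 is a Fermat witness: 1271 is composite.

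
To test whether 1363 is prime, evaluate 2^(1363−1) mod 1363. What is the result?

361

2^1 ≡ 2 (mod 1363)
2^2 ≡ 2^2 = 4 ≡ 4 (mod 1363)
2^4 ≡ 4^2 = 16 ≡ 16 (mod 1363)
2^8 ≡ 16^2 = 256 ≡ 256 (mod 1363)
2^16 ≡ 256^2 = 65536 ≡ 112 (mod 1363)
2^32 ≡ 112^2 = 12544 ≡ 277 (mod 1363)
2^64 ≡ 277^2 = 76729 ≡ 401 (mod 1363)
2^128 ≡ 401^2 = 160801 ≡ 1330 (mod 1363)
2^256 ≡ 1330^2 = 1768900 ≡ 1089 (mod 1363)
2^512 ≡ 1089^2 = 1185921 ≡ 111 (mod 1363)
2^1024 ≡ 111^2 = 12321 ≡ 54 (mod 1363)
1362 = 1024 + 256 + 64 + 16 + 2 in binary powers of 2.
So 2^1362 ≡ 54 · 1089 · 401 · 112 · 4 ≡ 361 (mod 1363).
Since 361 ≠ 1, base 2 is a Fermat witness: 1363 is composite.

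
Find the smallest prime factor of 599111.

599111 is odd.
Digit sum 26, not divisible by 3.
Ends in 1: not divisible by 5.
7: 599111 = 7·85587 + 2
11: 599111 = 11·54464 + 7
13: 599111 = 13·46085 + 6
17: 599111 = 17·35241 + 14
19: 599111 = 19·31532 + 3
23: 599111 = 23·26048 + 7
29: 599111 = 29·20659

29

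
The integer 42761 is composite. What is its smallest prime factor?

42761 is odd.
Digit sum 20, not divisible by 3.
Ends in 1: not divisible by 5.
7: 42761 = 7·6108 + 5
11: 42761 = 11·3887 + 4
13: 42761 = 13·3289 + 4
17: 42761 = 17·2515 + 6
19: 42761 = 19·2250 + 11
23: 42761 = 23·1859 + 4
29: 42761 = 29·1474 + 15
31: 42761 = 31·1379 + 12
37: 42761 = 37·1155 + 26
41: 42761 = 41·1042 + 39
43: 42761 = 43·994 + 19
47: 42761 = 47·909 + 38
53: 42761 = 53·806 + 43
59: 42761 = 59·724 + 45
61: 42761 = 61·701

61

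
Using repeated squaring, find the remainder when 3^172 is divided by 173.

3^1 ≡ 3 (mod 173)
3^2 ≡ 3^2 = 9 ≡ 9 (mod 173)
3^4 ≡ 9^2 = 81 ≡ 81 (mod 173)
3^8 ≡ 81^2 = 6561 ≡ 160 (mod 173)
3^16 ≡ 160^2 = 25600 ≡ 169 (mod 173)
3^32 ≡ 169^2 = 28561 ≡ 16 (mod 173)
3^64 ≡ 16^2 = 256 ≡ 83 (mod 173)
3^128 ≡ 83^2 = 6889 ≡ 142 (mod 173)
172 = 128 + 32 + 8 + 4 in binary powers of 2.
So 3^172 ≡ 142 · 16 · 160 · 81 ≡ 1 (mod 173).
Since the result is 1, base 3 gives no evidence that 173 is composite.

1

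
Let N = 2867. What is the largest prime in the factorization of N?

61

2867 = 47 · 61
61 is prime.
So 2867 = 47 · 61; the largest prime factor is 61.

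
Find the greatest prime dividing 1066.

1066 = 2 · 533
533 = 13 · 41
41 is prime.
So 1066 = 2 · 13 · 41; the largest prime factor is 41.

41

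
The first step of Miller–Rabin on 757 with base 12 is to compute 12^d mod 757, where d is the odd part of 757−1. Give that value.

757 − 1 = 756 = 2^2 · 189, so d = 189.
12^1 ≡ 12 (mod 757)
12^2 ≡ 12^2 = 144 ≡ 144 (mod 757)
12^4 ≡ 144^2 = 20736 ≡ 297 (mod 757)
12^8 ≡ 297^2 = 88209 ≡ 397 (mod 757)
12^16 ≡ 397^2 = 157609 ≡ 153 (mod 757)
12^32 ≡ 153^2 = 23409 ≡ 699 (mod 757)
12^64 ≡ 699^2 = 488601 ≡ 336 (mod 757)
12^128 ≡ 336^2 = 112896 ≡ 103 (mod 757)
189 = 128 + 32 + 16 + 8 + 4 + 1 in binary powers of 2.
So 12^189 ≡ 103 · 699 · 153 · 397 · 297 · 12 ≡ 756 (mod 757).
Since 12^d ≡ 756 (mod 757), base 12 does not prove 757 composite.

756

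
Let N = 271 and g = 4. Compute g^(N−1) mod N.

4^1 ≡ 4 (mod 271)
4^2 ≡ 4^2 = 16 ≡ 16 (mod 271)
4^4 ≡ 16^2 = 256 ≡ 256 (mod 271)
4^8 ≡ 256^2 = 65536 ≡ 225 (mod 271)
4^16 ≡ 225^2 = 50625 ≡ 219 (mod 271)
4^32 ≡ 219^2 = 47961 ≡ 265 (mod 271)
4^64 ≡ 265^2 = 70225 ≡ 36 (mod 271)
4^128 ≡ 36^2 = 1296 ≡ 212 (mod 271)
4^256 ≡ 212^2 = 44944 ≡ 229 (mod 271)
270 = 256 + 8 + 4 + 2 in binary powers of 2.
So 4^270 ≡ 229 · 225 · 256 · 16 ≡ 1 (mod 271).
Since the result is 1, base 4 gives no evidence that 271 is composite.

1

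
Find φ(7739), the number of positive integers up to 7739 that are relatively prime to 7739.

Factor: 7739 = 71 · 109.
φ(7739) = (71−1) · (109−1) = 70 · 108 = 7560.

7560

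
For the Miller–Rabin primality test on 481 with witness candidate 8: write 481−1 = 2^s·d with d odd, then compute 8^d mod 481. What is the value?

31

481 − 1 = 480 = 2^5 · 15, so d = 15.
8^1 ≡ 8 (mod 481)
8^2 ≡ 8^2 = 64 ≡ 64 (mod 481)
8^4 ≡ 64^2 = 4096 ≡ 248 (mod 481)
8^8 ≡ 248^2 = 61504 ≡ 417 (mod 481)
15 = 8 + 4 + 2 + 1 in binary powers of 2.
So 8^15 ≡ 417 · 248 · 64 · 8 ≡ 31 (mod 481).
Squaring chain: 31 → 480 → 1 → 1 → 1; reaches −1, so base 8 does not prove 481 composite.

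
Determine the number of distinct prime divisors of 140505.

5

140505 = 3 · 46835
46835 = 5 · 9367
9367 = 17 · 551
551 = 19 · 29
140505 = 3 · 5 · 17 · 19 · 29, which has 5 distinct prime factors.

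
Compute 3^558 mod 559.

391

3^1 ≡ 3 (mod 559)
3^2 ≡ 3^2 = 9 ≡ 9 (mod 559)
3^4 ≡ 9^2 = 81 ≡ 81 (mod 559)
3^8 ≡ 81^2 = 6561 ≡ 412 (mod 559)
3^16 ≡ 412^2 = 169744 ≡ 367 (mod 559)
3^32 ≡ 367^2 = 134689 ≡ 529 (mod 559)
3^64 ≡ 529^2 = 279841 ≡ 341 (mod 559)
3^128 ≡ 341^2 = 116281 ≡ 9 (mod 559)
3^256 ≡ 9^2 = 81 ≡ 81 (mod 559)
3^512 ≡ 81^2 = 6561 ≡ 412 (mod 559)
558 = 512 + 32 + 8 + 4 + 2 in binary powers of 2.
So 3^558 ≡ 412 · 529 · 412 · 81 · 9 ≡ 391 (mod 559).
Since 391 ≠ 1, base 3 is a Fermat witness: 559 is composite.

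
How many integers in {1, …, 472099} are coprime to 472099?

Factor: 472099 = 31 · 97 · 157.
φ(472099) = (31−1) · (97−1) · (157−1) = 30 · 96 · 156 = 449280.

449280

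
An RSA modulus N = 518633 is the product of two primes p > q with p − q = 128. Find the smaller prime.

659

Since p = q + 128, we have 518633 = q(q + 128), so q² + 128q − 518633 = 0.
Discriminant: 128² + 4·518633 = 16384 + 2074532 = 2090916; √2090916 = 1446.
q = (−128 + 1446)/2 = 659, and p = q + 128 = 787.
Check: 659 · 787 = 518633.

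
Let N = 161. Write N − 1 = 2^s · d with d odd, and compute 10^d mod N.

161 − 1 = 160 = 2^5 · 5, so d = 5.
10^1 ≡ 10 (mod 161)
10^2 ≡ 10^2 = 100 ≡ 100 (mod 161)
10^4 ≡ 100^2 = 10000 ≡ 18 (mod 161)
5 = 4 + 1 in binary powers of 2.
So 10^5 ≡ 18 · 10 ≡ 19 (mod 161).
Squaring chain: 19 → 39 → 72 → 32 → 58; never reaches −1, so base 10 is a Miller–Rabin witness that 161 is composite.

19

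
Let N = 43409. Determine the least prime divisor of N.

83

43409 is odd.
Digit sum 20, not divisible by 3.
Ends in 9: not divisible by 5.
7: 43409 = 7·6201 + 2
11: 43409 = 11·3946 + 3
13: 43409 = 13·3339 + 2
17: 43409 = 17·2553 + 8
19: 43409 = 19·2284 + 13
23: 43409 = 23·1887 + 8
29: 43409 = 29·1496 + 25
31: 43409 = 31·1400 + 9
37: 43409 = 37·1173 + 8
41: 43409 = 41·1058 + 31
43: 43409 = 43·1009 + 22
47: 43409 = 47·923 + 28
53: 43409 = 53·819 + 2
59: 43409 = 59·735 + 44
61: 43409 = 61·711 + 38
67: 43409 = 67·647 + 60
71: 43409 = 71·611 + 28
73: 43409 = 73·594 + 47
79: 43409 = 79·549 + 38
83: 43409 = 83·523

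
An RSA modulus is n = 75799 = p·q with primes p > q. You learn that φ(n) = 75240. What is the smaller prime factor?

φ(n) = (p−1)(q−1) = n − (p+q) + 1, so p + q = 75799 − 75240 + 1 = 560.
p and q are the roots of t² − 560t + 75799 = 0.
Discriminant: 560² − 4·75799 = 313600 − 303196 = 10404; √10404 = 102.
q = (560 − 102)/2 = 229, p = (560 + 102)/2 = 331.
Check: 229 · 331 = 75799.

229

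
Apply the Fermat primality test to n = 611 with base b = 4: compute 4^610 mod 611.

425

4^1 ≡ 4 (mod 611)
4^2 ≡ 4^2 = 16 ≡ 16 (mod 611)
4^4 ≡ 16^2 = 256 ≡ 256 (mod 611)
4^8 ≡ 256^2 = 65536 ≡ 159 (mod 611)
4^16 ≡ 159^2 = 25281 ≡ 230 (mod 611)
4^32 ≡ 230^2 = 52900 ≡ 354 (mod 611)
4^64 ≡ 354^2 = 125316 ≡ 61 (mod 611)
4^128 ≡ 61^2 = 3721 ≡ 55 (mod 611)
4^256 ≡ 55^2 = 3025 ≡ 581 (mod 611)
4^512 ≡ 581^2 = 337561 ≡ 289 (mod 611)
610 = 512 + 64 + 32 + 2 in binary powers of 2.
So 4^610 ≡ 289 · 61 · 354 · 16 ≡ 425 (mod 611).
Since 425 ≠ 1, base 4 is a Fermat witness: 611 is composite.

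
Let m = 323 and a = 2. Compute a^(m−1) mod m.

2^1 ≡ 2 (mod 323)
2^2 ≡ 2^2 = 4 ≡ 4 (mod 323)
2^4 ≡ 4^2 = 16 ≡ 16 (mod 323)
2^8 ≡ 16^2 = 256 ≡ 256 (mod 323)
2^16 ≡ 256^2 = 65536 ≡ 290 (mod 323)
2^32 ≡ 290^2 = 84100 ≡ 120 (mod 323)
2^64 ≡ 120^2 = 14400 ≡ 188 (mod 323)
2^128 ≡ 188^2 = 35344 ≡ 137 (mod 323)
2^256 ≡ 137^2 = 18769 ≡ 35 (mod 323)
322 = 256 + 64 + 2 in binary powers of 2.
So 2^322 ≡ 35 · 188 · 4 ≡ 157 (mod 323).
Since 157 ≠ 1, base 2 is a Fermat witness: 323 is composite.

157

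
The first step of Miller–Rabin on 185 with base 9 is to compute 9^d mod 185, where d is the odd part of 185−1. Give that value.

34

185 − 1 = 184 = 2^3 · 23, so d = 23.
9^1 ≡ 9 (mod 185)
9^2 ≡ 9^2 = 81 ≡ 81 (mod 185)
9^4 ≡ 81^2 = 6561 ≡ 86 (mod 185)
9^8 ≡ 86^2 = 7396 ≡ 181 (mod 185)
9^16 ≡ 181^2 = 32761 ≡ 16 (mod 185)
23 = 16 + 4 + 2 + 1 in binary powers of 2.
So 9^23 ≡ 16 · 86 · 81 · 9 ≡ 34 (mod 185).
Squaring chain: 34 → 46 → 81; never reaches −1, so base 9 is a Miller–Rabin witness that 185 is composite.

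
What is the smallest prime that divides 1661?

1661 is odd.
Digit sum 14, not divisible by 3.
Ends in 1: not divisible by 5.
7: 1661 = 7·237 + 2
11: 1661 = 11·151

11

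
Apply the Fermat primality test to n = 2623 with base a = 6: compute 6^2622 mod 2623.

6^1 ≡ 6 (mod 2623)
6^2 ≡ 6^2 = 36 ≡ 36 (mod 2623)
6^4 ≡ 36^2 = 1296 ≡ 1296 (mod 2623)
6^8 ≡ 1296^2 = 1679616 ≡ 896 (mod 2623)
6^16 ≡ 896^2 = 802816 ≡ 178 (mod 2623)
6^32 ≡ 178^2 = 31684 ≡ 208 (mod 2623)
6^64 ≡ 208^2 = 43264 ≡ 1296 (mod 2623)
6^128 ≡ 1296^2 = 1679616 ≡ 896 (mod 2623)
6^256 ≡ 896^2 = 802816 ≡ 178 (mod 2623)
6^512 ≡ 178^2 = 31684 ≡ 208 (mod 2623)
6^1024 ≡ 208^2 = 43264 ≡ 1296 (mod 2623)
6^2048 ≡ 1296^2 = 1679616 ≡ 896 (mod 2623)
2622 = 2048 + 512 + 32 + 16 + 8 + 4 + 2 in binary powers of 2.
So 6^2622 ≡ 896 · 208 · 208 · 178 · 896 · 1296 · 36 ≡ 2237 (mod 2623).
Since 2237 ≠ 1, base 6 is a Fermat witness: 2623 is composite.

2237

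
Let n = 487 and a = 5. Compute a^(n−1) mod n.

5^1 ≡ 5 (mod 487)
5^2 ≡ 5^2 = 25 ≡ 25 (mod 487)
5^4 ≡ 25^2 = 625 ≡ 138 (mod 487)
5^8 ≡ 138^2 = 19044 ≡ 51 (mod 487)
5^16 ≡ 51^2 = 2601 ≡ 166 (mod 487)
5^32 ≡ 166^2 = 27556 ≡ 284 (mod 487)
5^64 ≡ 284^2 = 80656 ≡ 301 (mod 487)
5^128 ≡ 301^2 = 90601 ≡ 19 (mod 487)
5^256 ≡ 19^2 = 361 ≡ 361 (mod 487)
486 = 256 + 128 + 64 + 32 + 4 + 2 in binary powers of 2.
So 5^486 ≡ 361 · 19 · 301 · 284 · 138 · 25 ≡ 1 (mod 487).
Since the result is 1, base 5 gives no evidence that 487 is composite.

1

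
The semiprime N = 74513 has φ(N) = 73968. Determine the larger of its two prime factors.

φ(n) = (p−1)(q−1) = n − (p+q) + 1, so p + q = 74513 − 73968 + 1 = 546.
p and q are the roots of t² − 546t + 74513 = 0.
Discriminant: 546² − 4·74513 = 298116 − 298052 = 64; √64 = 8.
q = (546 − 8)/2 = 269, p = (546 + 8)/2 = 277.
Check: 269 · 277 = 74513.

277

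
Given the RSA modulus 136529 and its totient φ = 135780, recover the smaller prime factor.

311

φ(n) = (p−1)(q−1) = n − (p+q) + 1, so p + q = 136529 − 135780 + 1 = 750.
p and q are the roots of t² − 750t + 136529 = 0.
Discriminant: 750² − 4·136529 = 562500 − 546116 = 16384; √16384 = 128.
q = (750 − 128)/2 = 311, p = (750 + 128)/2 = 439.
Check: 311 · 439 = 136529.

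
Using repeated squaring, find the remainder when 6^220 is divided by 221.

217

6^1 ≡ 6 (mod 221)
6^2 ≡ 6^2 = 36 ≡ 36 (mod 221)
6^4 ≡ 36^2 = 1296 ≡ 191 (mod 221)
6^8 ≡ 191^2 = 36481 ≡ 16 (mod 221)
6^16 ≡ 16^2 = 256 ≡ 35 (mod 221)
6^32 ≡ 35^2 = 1225 ≡ 120 (mod 221)
6^64 ≡ 120^2 = 14400 ≡ 35 (mod 221)
6^128 ≡ 35^2 = 1225 ≡ 120 (mod 221)
220 = 128 + 64 + 16 + 8 + 4 in binary powers of 2.
So 6^220 ≡ 120 · 35 · 35 · 16 · 191 ≡ 217 (mod 221).
Since 217 ≠ 1, base 6 is a Fermat witness: 221 is composite.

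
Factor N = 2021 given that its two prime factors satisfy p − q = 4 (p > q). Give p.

47

Since p = q + 4, we have 2021 = q(q + 4), so q² + 4q − 2021 = 0.
Discriminant: 4² + 4·2021 = 16 + 8084 = 8100; √8100 = 90.
q = (−4 + 90)/2 = 43, and p = q + 4 = 47.
Check: 43 · 47 = 2021.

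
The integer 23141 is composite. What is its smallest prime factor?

73

23141 is odd.
Digit sum 11, not divisible by 3.
Ends in 1: not divisible by 5.
7: 23141 = 7·3305 + 6
11: 23141 = 11·2103 + 8
13: 23141 = 13·1780 + 1
17: 23141 = 17·1361 + 4
19: 23141 = 19·1217 + 18
23: 23141 = 23·1006 + 3
29: 23141 = 29·797 + 28
31: 23141 = 31·746 + 15
37: 23141 = 37·625 + 16
41: 23141 = 41·564 + 17
43: 23141 = 43·538 + 7
47: 23141 = 47·492 + 17
53: 23141 = 53·436 + 33
59: 23141 = 59·392 + 13
61: 23141 = 61·379 + 22
67: 23141 = 67·345 + 26
71: 23141 = 71·325 + 66
73: 23141 = 73·317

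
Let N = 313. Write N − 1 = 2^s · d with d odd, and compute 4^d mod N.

312

313 − 1 = 312 = 2^3 · 39, so d = 39.
4^1 ≡ 4 (mod 313)
4^2 ≡ 4^2 = 16 ≡ 16 (mod 313)
4^4 ≡ 16^2 = 256 ≡ 256 (mod 313)
4^8 ≡ 256^2 = 65536 ≡ 119 (mod 313)
4^16 ≡ 119^2 = 14161 ≡ 76 (mod 313)
4^32 ≡ 76^2 = 5776 ≡ 142 (mod 313)
39 = 32 + 4 + 2 + 1 in binary powers of 2.
So 4^39 ≡ 142 · 256 · 16 · 4 ≡ 312 (mod 313).
Since 4^d ≡ 312 (mod 313), base 4 does not prove 313 composite.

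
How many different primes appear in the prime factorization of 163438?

163438 = 2 · 81719
81719 = 11 · 7429
7429 = 17 · 437
437 = 19 · 23
163438 = 2 · 11 · 17 · 19 · 23, which has 5 distinct prime factors.

5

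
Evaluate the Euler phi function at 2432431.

Factor: 2432431 = 107 · 127 · 179.
φ(2432431) = (107−1) · (127−1) · (179−1) = 106 · 126 · 178 = 2377368.

2377368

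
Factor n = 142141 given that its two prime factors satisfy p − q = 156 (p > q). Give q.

Since p = q + 156, we have 142141 = q(q + 156), so q² + 156q − 142141 = 0.
Discriminant: 156² + 4·142141 = 24336 + 568564 = 592900; √592900 = 770.
q = (−156 + 770)/2 = 307, and p = q + 156 = 463.
Check: 307 · 463 = 142141.

307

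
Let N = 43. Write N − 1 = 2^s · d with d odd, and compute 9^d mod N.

1

43 − 1 = 42 = 2^1 · 21, so d = 21.
9^1 ≡ 9 (mod 43)
9^2 ≡ 9^2 = 81 ≡ 38 (mod 43)
9^4 ≡ 38^2 = 1444 ≡ 25 (mod 43)
9^8 ≡ 25^2 = 625 ≡ 23 (mod 43)
9^16 ≡ 23^2 = 529 ≡ 13 (mod 43)
21 = 16 + 4 + 1 in binary powers of 2.
So 9^21 ≡ 13 · 25 · 9 ≡ 1 (mod 43).
Since 9^d ≡ 1 (mod 43), base 9 does not prove 43 composite.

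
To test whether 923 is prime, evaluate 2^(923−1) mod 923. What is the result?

49

2^1 ≡ 2 (mod 923)
2^2 ≡ 2^2 = 4 ≡ 4 (mod 923)
2^4 ≡ 4^2 = 16 ≡ 16 (mod 923)
2^8 ≡ 16^2 = 256 ≡ 256 (mod 923)
2^16 ≡ 256^2 = 65536 ≡ 3 (mod 923)
2^32 ≡ 3^2 = 9 ≡ 9 (mod 923)
2^64 ≡ 9^2 = 81 ≡ 81 (mod 923)
2^128 ≡ 81^2 = 6561 ≡ 100 (mod 923)
2^256 ≡ 100^2 = 10000 ≡ 770 (mod 923)
2^512 ≡ 770^2 = 592900 ≡ 334 (mod 923)
922 = 512 + 256 + 128 + 16 + 8 + 2 in binary powers of 2.
So 2^922 ≡ 334 · 770 · 100 · 3 · 256 · 4 ≡ 49 (mod 923).
Since 49 ≠ 1, base 2 is a Fermat witness: 923 is composite.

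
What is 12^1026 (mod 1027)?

12^1 ≡ 12 (mod 1027)
12^2 ≡ 12^2 = 144 ≡ 144 (mod 1027)
12^4 ≡ 144^2 = 20736 ≡ 196 (mod 1027)
12^8 ≡ 196^2 = 38416 ≡ 417 (mod 1027)
12^16 ≡ 417^2 = 173889 ≡ 326 (mod 1027)
12^32 ≡ 326^2 = 106276 ≡ 495 (mod 1027)
12^64 ≡ 495^2 = 245025 ≡ 599 (mod 1027)
12^128 ≡ 599^2 = 358801 ≡ 378 (mod 1027)
12^256 ≡ 378^2 = 142884 ≡ 131 (mod 1027)
12^512 ≡ 131^2 = 17161 ≡ 729 (mod 1027)
12^1024 ≡ 729^2 = 531441 ≡ 482 (mod 1027)
1026 = 1024 + 2 in binary powers of 2.
So 12^1026 ≡ 482 · 144 ≡ 599 (mod 1027).
Since 599 ≠ 1, base 12 is a Fermat witness: 1027 is composite.

599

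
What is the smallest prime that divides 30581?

53

30581 is odd.
Digit sum 17, not divisible by 3.
Ends in 1: not divisible by 5.
7: 30581 = 7·4368 + 5
11: 30581 = 11·2780 + 1
13: 30581 = 13·2352 + 5
17: 30581 = 17·1798 + 15
19: 30581 = 19·1609 + 10
23: 30581 = 23·1329 + 14
29: 30581 = 29·1054 + 15
31: 30581 = 31·986 + 15
37: 30581 = 37·826 + 19
41: 30581 = 41·745 + 36
43: 30581 = 43·711 + 8
47: 30581 = 47·650 + 31
53: 30581 = 53·577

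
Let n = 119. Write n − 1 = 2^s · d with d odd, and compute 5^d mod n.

119 − 1 = 118 = 2^1 · 59, so d = 59.
5^1 ≡ 5 (mod 119)
5^2 ≡ 5^2 = 25 ≡ 25 (mod 119)
5^4 ≡ 25^2 = 625 ≡ 30 (mod 119)
5^8 ≡ 30^2 = 900 ≡ 67 (mod 119)
5^16 ≡ 67^2 = 4489 ≡ 86 (mod 119)
5^32 ≡ 86^2 = 7396 ≡ 18 (mod 119)
59 = 32 + 16 + 8 + 2 + 1 in binary powers of 2.
So 5^59 ≡ 18 · 86 · 67 · 25 · 5 ≡ 45 (mod 119).
Squaring chain: 45; never reaches −1, so base 5 is a Miller–Rabin witness that 119 is composite.

45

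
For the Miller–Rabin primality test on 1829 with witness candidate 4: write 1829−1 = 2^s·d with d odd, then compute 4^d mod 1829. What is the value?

1039

1829 − 1 = 1828 = 2^2 · 457, so d = 457.
4^1 ≡ 4 (mod 1829)
4^2 ≡ 4^2 = 16 ≡ 16 (mod 1829)
4^4 ≡ 16^2 = 256 ≡ 256 (mod 1829)
4^8 ≡ 256^2 = 65536 ≡ 1521 (mod 1829)
4^16 ≡ 1521^2 = 2313441 ≡ 1585 (mod 1829)
4^32 ≡ 1585^2 = 2512225 ≡ 1008 (mod 1829)
4^64 ≡ 1008^2 = 1016064 ≡ 969 (mod 1829)
4^128 ≡ 969^2 = 938961 ≡ 684 (mod 1829)
4^256 ≡ 684^2 = 467856 ≡ 1461 (mod 1829)
457 = 256 + 128 + 64 + 8 + 1 in binary powers of 2.
So 4^457 ≡ 1461 · 684 · 969 · 1521 · 4 ≡ 1039 (mod 1829).
Squaring chain: 1039 → 411; never reaches −1, so base 4 is a Miller–Rabin witness that 1829 is composite.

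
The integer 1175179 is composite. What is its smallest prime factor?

31

1175179 is odd.
Digit sum 31, not divisible by 3.
Ends in 9: not divisible by 5.
7: 1175179 = 7·167882 + 5
11: 1175179 = 11·106834 + 5
13: 1175179 = 13·90398 + 5
17: 1175179 = 17·69128 + 3
19: 1175179 = 19·61851 + 10
23: 1175179 = 23·51094 + 17
29: 1175179 = 29·40523 + 12
31: 1175179 = 31·37909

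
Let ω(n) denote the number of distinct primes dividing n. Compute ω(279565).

279565 = 5 · 55913
55913 = 11 · 5083
5083 = 13 · 391
391 = 17 · 23
279565 = 5 · 11 · 13 · 17 · 23, which has 5 distinct prime factors.

5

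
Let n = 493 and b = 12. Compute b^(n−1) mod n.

378

12^1 ≡ 12 (mod 493)
12^2 ≡ 12^2 = 144 ≡ 144 (mod 493)
12^4 ≡ 144^2 = 20736 ≡ 30 (mod 493)
12^8 ≡ 30^2 = 900 ≡ 407 (mod 493)
12^16 ≡ 407^2 = 165649 ≡ 1 (mod 493)
12^32 ≡ 1^2 = 1 ≡ 1 (mod 493)
12^64 ≡ 1^2 = 1 ≡ 1 (mod 493)
12^128 ≡ 1^2 = 1 ≡ 1 (mod 493)
12^256 ≡ 1^2 = 1 ≡ 1 (mod 493)
492 = 256 + 128 + 64 + 32 + 8 + 4 in binary powers of 2.
So 12^492 ≡ 1 · 1 · 1 · 1 · 407 · 30 ≡ 378 (mod 493).
Since 378 ≠ 1, base 12 is a Fermat witness: 493 is composite.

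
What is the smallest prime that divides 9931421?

89

9931421 is odd.
Digit sum 29, not divisible by 3.
Ends in 1: not divisible by 5.
7: 9931421 = 7·1418774 + 3
11: 9931421 = 11·902856 + 5
13: 9931421 = 13·763955 + 6
17: 9931421 = 17·584201 + 4
19: 9931421 = 19·522706 + 7
23: 9931421 = 23·431800 + 21
29: 9931421 = 29·342462 + 23
31: 9931421 = 31·320368 + 13
37: 9931421 = 37·268416 + 29
41: 9931421 = 41·242229 + 32
43: 9931421 = 43·230963 + 12
47: 9931421 = 47·211306 + 39
53: 9931421 = 53·187385 + 16
59: 9931421 = 59·168329 + 10
61: 9931421 = 61·162810 + 11
67: 9931421 = 67·148230 + 11
71: 9931421 = 71·139879 + 12
73: 9931421 = 73·136046 + 63
79: 9931421 = 79·125714 + 15
83: 9931421 = 83·119655 + 56
89: 9931421 = 89·111589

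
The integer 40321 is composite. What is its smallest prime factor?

40321 is odd.
Digit sum 10, not divisible by 3.
Ends in 1: not divisible by 5.
7: 40321 = 7·5760 + 1
11: 40321 = 11·3665 + 6
13: 40321 = 13·3101 + 8
17: 40321 = 17·2371 + 14
19: 40321 = 19·2122 + 3
23: 40321 = 23·1753 + 2
29: 40321 = 29·1390 + 11
31: 40321 = 31·1300 + 21
37: 40321 = 37·1089 + 28
41: 40321 = 41·983 + 18
43: 40321 = 43·937 + 30
47: 40321 = 47·857 + 42
53: 40321 = 53·760 + 41
59: 40321 = 59·683 + 24
61: 40321 = 61·661

61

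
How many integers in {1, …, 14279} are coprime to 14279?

14040

Factor: 14279 = 109 · 131.
φ(14279) = (109−1) · (131−1) = 108 · 130 = 14040.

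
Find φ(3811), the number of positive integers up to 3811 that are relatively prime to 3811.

Factor: 3811 = 37 · 103.
φ(3811) = (37−1) · (103−1) = 36 · 102 = 3672.

3672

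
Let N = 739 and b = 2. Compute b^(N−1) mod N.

1

2^1 ≡ 2 (mod 739)
2^2 ≡ 2^2 = 4 ≡ 4 (mod 739)
2^4 ≡ 4^2 = 16 ≡ 16 (mod 739)
2^8 ≡ 16^2 = 256 ≡ 256 (mod 739)
2^16 ≡ 256^2 = 65536 ≡ 504 (mod 739)
2^32 ≡ 504^2 = 254016 ≡ 539 (mod 739)
2^64 ≡ 539^2 = 290521 ≡ 94 (mod 739)
2^128 ≡ 94^2 = 8836 ≡ 707 (mod 739)
2^256 ≡ 707^2 = 499849 ≡ 285 (mod 739)
2^512 ≡ 285^2 = 81225 ≡ 674 (mod 739)
738 = 512 + 128 + 64 + 32 + 2 in binary powers of 2.
So 2^738 ≡ 674 · 707 · 94 · 539 · 4 ≡ 1 (mod 739).
Since the result is 1, base 2 gives no evidence that 739 is composite.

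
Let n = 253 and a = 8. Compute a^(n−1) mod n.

141

8^1 ≡ 8 (mod 253)
8^2 ≡ 8^2 = 64 ≡ 64 (mod 253)
8^4 ≡ 64^2 = 4096 ≡ 48 (mod 253)
8^8 ≡ 48^2 = 2304 ≡ 27 (mod 253)
8^16 ≡ 27^2 = 729 ≡ 223 (mod 253)
8^32 ≡ 223^2 = 49729 ≡ 141 (mod 253)
8^64 ≡ 141^2 = 19881 ≡ 147 (mod 253)
8^128 ≡ 147^2 = 21609 ≡ 104 (mod 253)
252 = 128 + 64 + 32 + 16 + 8 + 4 in binary powers of 2.
So 8^252 ≡ 104 · 147 · 141 · 223 · 27 · 48 ≡ 141 (mod 253).
Since 141 ≠ 1, base 8 is a Fermat witness: 253 is composite.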